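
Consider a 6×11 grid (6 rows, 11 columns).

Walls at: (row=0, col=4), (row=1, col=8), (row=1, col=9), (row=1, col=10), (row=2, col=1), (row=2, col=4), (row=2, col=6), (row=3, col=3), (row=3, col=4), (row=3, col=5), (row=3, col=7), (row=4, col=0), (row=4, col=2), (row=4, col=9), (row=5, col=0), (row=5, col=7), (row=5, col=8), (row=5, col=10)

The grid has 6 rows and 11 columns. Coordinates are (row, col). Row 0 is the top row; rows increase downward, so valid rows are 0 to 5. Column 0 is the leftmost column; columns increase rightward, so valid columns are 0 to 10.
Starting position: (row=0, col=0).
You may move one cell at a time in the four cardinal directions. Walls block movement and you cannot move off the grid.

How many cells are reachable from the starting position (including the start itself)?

BFS flood-fill from (row=0, col=0):
  Distance 0: (row=0, col=0)
  Distance 1: (row=0, col=1), (row=1, col=0)
  Distance 2: (row=0, col=2), (row=1, col=1), (row=2, col=0)
  Distance 3: (row=0, col=3), (row=1, col=2), (row=3, col=0)
  Distance 4: (row=1, col=3), (row=2, col=2), (row=3, col=1)
  Distance 5: (row=1, col=4), (row=2, col=3), (row=3, col=2), (row=4, col=1)
  Distance 6: (row=1, col=5), (row=5, col=1)
  Distance 7: (row=0, col=5), (row=1, col=6), (row=2, col=5), (row=5, col=2)
  Distance 8: (row=0, col=6), (row=1, col=7), (row=5, col=3)
  Distance 9: (row=0, col=7), (row=2, col=7), (row=4, col=3), (row=5, col=4)
  Distance 10: (row=0, col=8), (row=2, col=8), (row=4, col=4), (row=5, col=5)
  Distance 11: (row=0, col=9), (row=2, col=9), (row=3, col=8), (row=4, col=5), (row=5, col=6)
  Distance 12: (row=0, col=10), (row=2, col=10), (row=3, col=9), (row=4, col=6), (row=4, col=8)
  Distance 13: (row=3, col=6), (row=3, col=10), (row=4, col=7)
  Distance 14: (row=4, col=10)
Total reachable: 47 (grid has 48 open cells total)

Answer: Reachable cells: 47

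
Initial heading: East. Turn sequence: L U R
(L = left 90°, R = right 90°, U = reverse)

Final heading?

Answer: Final heading: West

Derivation:
Start: East
  L (left (90° counter-clockwise)) -> North
  U (U-turn (180°)) -> South
  R (right (90° clockwise)) -> West
Final: West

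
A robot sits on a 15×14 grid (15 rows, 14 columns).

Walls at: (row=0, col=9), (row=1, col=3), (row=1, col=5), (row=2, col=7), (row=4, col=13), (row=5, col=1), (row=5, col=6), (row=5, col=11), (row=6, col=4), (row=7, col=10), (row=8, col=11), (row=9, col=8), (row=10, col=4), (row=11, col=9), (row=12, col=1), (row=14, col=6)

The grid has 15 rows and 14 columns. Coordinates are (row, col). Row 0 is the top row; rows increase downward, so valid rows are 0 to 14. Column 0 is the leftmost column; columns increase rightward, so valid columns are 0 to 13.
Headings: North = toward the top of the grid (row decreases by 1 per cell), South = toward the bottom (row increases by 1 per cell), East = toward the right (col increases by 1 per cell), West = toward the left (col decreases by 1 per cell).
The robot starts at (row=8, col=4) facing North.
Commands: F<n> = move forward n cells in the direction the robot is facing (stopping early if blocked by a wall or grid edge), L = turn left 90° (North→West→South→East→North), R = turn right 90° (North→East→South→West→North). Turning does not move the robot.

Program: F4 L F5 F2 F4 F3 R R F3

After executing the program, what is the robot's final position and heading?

Answer: Final position: (row=7, col=3), facing East

Derivation:
Start: (row=8, col=4), facing North
  F4: move forward 1/4 (blocked), now at (row=7, col=4)
  L: turn left, now facing West
  F5: move forward 4/5 (blocked), now at (row=7, col=0)
  F2: move forward 0/2 (blocked), now at (row=7, col=0)
  F4: move forward 0/4 (blocked), now at (row=7, col=0)
  F3: move forward 0/3 (blocked), now at (row=7, col=0)
  R: turn right, now facing North
  R: turn right, now facing East
  F3: move forward 3, now at (row=7, col=3)
Final: (row=7, col=3), facing East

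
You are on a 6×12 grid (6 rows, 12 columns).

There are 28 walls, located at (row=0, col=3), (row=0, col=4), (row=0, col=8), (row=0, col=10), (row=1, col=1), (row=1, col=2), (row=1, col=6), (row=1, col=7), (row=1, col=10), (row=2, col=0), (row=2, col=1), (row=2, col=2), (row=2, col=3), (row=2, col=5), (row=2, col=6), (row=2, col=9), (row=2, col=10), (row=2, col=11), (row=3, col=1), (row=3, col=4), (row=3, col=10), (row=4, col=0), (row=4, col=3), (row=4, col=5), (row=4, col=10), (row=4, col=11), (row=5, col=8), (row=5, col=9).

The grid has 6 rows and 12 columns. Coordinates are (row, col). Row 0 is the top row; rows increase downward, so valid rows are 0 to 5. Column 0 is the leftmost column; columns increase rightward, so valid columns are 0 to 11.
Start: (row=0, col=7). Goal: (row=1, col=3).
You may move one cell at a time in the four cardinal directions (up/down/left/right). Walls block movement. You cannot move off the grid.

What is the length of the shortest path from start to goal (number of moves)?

Answer: Shortest path length: 5

Derivation:
BFS from (row=0, col=7) until reaching (row=1, col=3):
  Distance 0: (row=0, col=7)
  Distance 1: (row=0, col=6)
  Distance 2: (row=0, col=5)
  Distance 3: (row=1, col=5)
  Distance 4: (row=1, col=4)
  Distance 5: (row=1, col=3), (row=2, col=4)  <- goal reached here
One shortest path (5 moves): (row=0, col=7) -> (row=0, col=6) -> (row=0, col=5) -> (row=1, col=5) -> (row=1, col=4) -> (row=1, col=3)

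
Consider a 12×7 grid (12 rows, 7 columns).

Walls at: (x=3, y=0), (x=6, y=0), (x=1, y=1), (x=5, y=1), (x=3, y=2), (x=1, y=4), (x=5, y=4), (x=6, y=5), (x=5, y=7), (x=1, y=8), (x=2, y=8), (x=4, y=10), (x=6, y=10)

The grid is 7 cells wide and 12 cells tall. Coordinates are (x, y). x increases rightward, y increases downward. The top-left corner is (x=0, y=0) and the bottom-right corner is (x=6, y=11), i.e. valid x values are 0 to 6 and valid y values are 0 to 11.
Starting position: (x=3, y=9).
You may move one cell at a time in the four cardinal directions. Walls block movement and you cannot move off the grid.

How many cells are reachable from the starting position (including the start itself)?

BFS flood-fill from (x=3, y=9):
  Distance 0: (x=3, y=9)
  Distance 1: (x=3, y=8), (x=2, y=9), (x=4, y=9), (x=3, y=10)
  Distance 2: (x=3, y=7), (x=4, y=8), (x=1, y=9), (x=5, y=9), (x=2, y=10), (x=3, y=11)
  Distance 3: (x=3, y=6), (x=2, y=7), (x=4, y=7), (x=5, y=8), (x=0, y=9), (x=6, y=9), (x=1, y=10), (x=5, y=10), (x=2, y=11), (x=4, y=11)
  Distance 4: (x=3, y=5), (x=2, y=6), (x=4, y=6), (x=1, y=7), (x=0, y=8), (x=6, y=8), (x=0, y=10), (x=1, y=11), (x=5, y=11)
  Distance 5: (x=3, y=4), (x=2, y=5), (x=4, y=5), (x=1, y=6), (x=5, y=6), (x=0, y=7), (x=6, y=7), (x=0, y=11), (x=6, y=11)
  Distance 6: (x=3, y=3), (x=2, y=4), (x=4, y=4), (x=1, y=5), (x=5, y=5), (x=0, y=6), (x=6, y=6)
  Distance 7: (x=2, y=3), (x=4, y=3), (x=0, y=5)
  Distance 8: (x=2, y=2), (x=4, y=2), (x=1, y=3), (x=5, y=3), (x=0, y=4)
  Distance 9: (x=2, y=1), (x=4, y=1), (x=1, y=2), (x=5, y=2), (x=0, y=3), (x=6, y=3)
  Distance 10: (x=2, y=0), (x=4, y=0), (x=3, y=1), (x=0, y=2), (x=6, y=2), (x=6, y=4)
  Distance 11: (x=1, y=0), (x=5, y=0), (x=0, y=1), (x=6, y=1)
  Distance 12: (x=0, y=0)
Total reachable: 71 (grid has 71 open cells total)

Answer: Reachable cells: 71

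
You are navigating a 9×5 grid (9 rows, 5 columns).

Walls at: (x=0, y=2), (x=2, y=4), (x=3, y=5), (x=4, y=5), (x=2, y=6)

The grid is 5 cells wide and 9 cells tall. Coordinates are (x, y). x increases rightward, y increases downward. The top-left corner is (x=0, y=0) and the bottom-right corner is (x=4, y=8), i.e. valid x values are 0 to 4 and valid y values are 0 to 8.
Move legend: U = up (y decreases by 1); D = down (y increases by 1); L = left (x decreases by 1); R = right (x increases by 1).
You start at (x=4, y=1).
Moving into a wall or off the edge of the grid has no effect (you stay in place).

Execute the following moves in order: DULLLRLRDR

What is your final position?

Answer: Final position: (x=3, y=2)

Derivation:
Start: (x=4, y=1)
  D (down): (x=4, y=1) -> (x=4, y=2)
  U (up): (x=4, y=2) -> (x=4, y=1)
  L (left): (x=4, y=1) -> (x=3, y=1)
  L (left): (x=3, y=1) -> (x=2, y=1)
  L (left): (x=2, y=1) -> (x=1, y=1)
  R (right): (x=1, y=1) -> (x=2, y=1)
  L (left): (x=2, y=1) -> (x=1, y=1)
  R (right): (x=1, y=1) -> (x=2, y=1)
  D (down): (x=2, y=1) -> (x=2, y=2)
  R (right): (x=2, y=2) -> (x=3, y=2)
Final: (x=3, y=2)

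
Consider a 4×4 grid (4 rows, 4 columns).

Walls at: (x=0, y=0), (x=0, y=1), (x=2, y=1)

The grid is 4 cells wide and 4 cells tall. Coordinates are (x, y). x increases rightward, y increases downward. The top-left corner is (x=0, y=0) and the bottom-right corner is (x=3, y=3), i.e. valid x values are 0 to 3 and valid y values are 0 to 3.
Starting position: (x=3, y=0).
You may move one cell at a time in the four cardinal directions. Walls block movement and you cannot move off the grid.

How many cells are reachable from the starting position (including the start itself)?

Answer: Reachable cells: 13

Derivation:
BFS flood-fill from (x=3, y=0):
  Distance 0: (x=3, y=0)
  Distance 1: (x=2, y=0), (x=3, y=1)
  Distance 2: (x=1, y=0), (x=3, y=2)
  Distance 3: (x=1, y=1), (x=2, y=2), (x=3, y=3)
  Distance 4: (x=1, y=2), (x=2, y=3)
  Distance 5: (x=0, y=2), (x=1, y=3)
  Distance 6: (x=0, y=3)
Total reachable: 13 (grid has 13 open cells total)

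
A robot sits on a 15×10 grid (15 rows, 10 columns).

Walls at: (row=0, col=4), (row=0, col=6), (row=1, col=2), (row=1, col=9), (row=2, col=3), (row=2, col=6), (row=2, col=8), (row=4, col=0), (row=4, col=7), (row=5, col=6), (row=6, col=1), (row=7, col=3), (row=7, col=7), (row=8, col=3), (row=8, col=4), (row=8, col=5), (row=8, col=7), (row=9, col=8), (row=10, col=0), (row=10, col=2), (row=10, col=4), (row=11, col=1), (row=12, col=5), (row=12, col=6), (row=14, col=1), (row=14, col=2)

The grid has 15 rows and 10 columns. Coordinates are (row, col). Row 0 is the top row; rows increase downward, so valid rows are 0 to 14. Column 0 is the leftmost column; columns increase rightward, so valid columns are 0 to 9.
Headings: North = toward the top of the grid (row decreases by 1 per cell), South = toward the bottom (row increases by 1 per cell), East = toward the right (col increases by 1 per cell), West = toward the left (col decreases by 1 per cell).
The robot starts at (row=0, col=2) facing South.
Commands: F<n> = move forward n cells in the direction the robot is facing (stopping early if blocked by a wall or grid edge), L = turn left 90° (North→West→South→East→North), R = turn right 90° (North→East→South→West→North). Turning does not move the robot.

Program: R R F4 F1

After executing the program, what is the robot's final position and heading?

Start: (row=0, col=2), facing South
  R: turn right, now facing West
  R: turn right, now facing North
  F4: move forward 0/4 (blocked), now at (row=0, col=2)
  F1: move forward 0/1 (blocked), now at (row=0, col=2)
Final: (row=0, col=2), facing North

Answer: Final position: (row=0, col=2), facing North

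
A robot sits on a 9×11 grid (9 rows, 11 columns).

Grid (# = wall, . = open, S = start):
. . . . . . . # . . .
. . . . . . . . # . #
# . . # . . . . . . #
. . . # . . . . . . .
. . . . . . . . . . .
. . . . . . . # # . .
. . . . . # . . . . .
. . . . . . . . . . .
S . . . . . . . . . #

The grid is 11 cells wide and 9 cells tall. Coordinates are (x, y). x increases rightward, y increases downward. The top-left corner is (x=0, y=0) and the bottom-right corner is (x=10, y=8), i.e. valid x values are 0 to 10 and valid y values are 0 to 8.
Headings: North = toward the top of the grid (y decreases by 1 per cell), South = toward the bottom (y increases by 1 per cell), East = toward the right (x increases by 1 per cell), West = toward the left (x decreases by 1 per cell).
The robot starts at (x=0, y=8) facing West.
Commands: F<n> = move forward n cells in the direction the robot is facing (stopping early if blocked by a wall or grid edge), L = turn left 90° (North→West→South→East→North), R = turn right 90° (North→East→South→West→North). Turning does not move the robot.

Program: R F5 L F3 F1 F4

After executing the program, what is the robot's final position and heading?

Start: (x=0, y=8), facing West
  R: turn right, now facing North
  F5: move forward 5, now at (x=0, y=3)
  L: turn left, now facing West
  F3: move forward 0/3 (blocked), now at (x=0, y=3)
  F1: move forward 0/1 (blocked), now at (x=0, y=3)
  F4: move forward 0/4 (blocked), now at (x=0, y=3)
Final: (x=0, y=3), facing West

Answer: Final position: (x=0, y=3), facing West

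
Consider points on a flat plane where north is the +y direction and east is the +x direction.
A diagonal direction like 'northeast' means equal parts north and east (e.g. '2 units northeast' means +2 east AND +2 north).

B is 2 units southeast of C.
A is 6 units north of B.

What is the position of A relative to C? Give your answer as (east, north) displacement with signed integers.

Place C at the origin (east=0, north=0).
  B is 2 units southeast of C: delta (east=+2, north=-2); B at (east=2, north=-2).
  A is 6 units north of B: delta (east=+0, north=+6); A at (east=2, north=4).
Therefore A relative to C: (east=2, north=4).

Answer: A is at (east=2, north=4) relative to C.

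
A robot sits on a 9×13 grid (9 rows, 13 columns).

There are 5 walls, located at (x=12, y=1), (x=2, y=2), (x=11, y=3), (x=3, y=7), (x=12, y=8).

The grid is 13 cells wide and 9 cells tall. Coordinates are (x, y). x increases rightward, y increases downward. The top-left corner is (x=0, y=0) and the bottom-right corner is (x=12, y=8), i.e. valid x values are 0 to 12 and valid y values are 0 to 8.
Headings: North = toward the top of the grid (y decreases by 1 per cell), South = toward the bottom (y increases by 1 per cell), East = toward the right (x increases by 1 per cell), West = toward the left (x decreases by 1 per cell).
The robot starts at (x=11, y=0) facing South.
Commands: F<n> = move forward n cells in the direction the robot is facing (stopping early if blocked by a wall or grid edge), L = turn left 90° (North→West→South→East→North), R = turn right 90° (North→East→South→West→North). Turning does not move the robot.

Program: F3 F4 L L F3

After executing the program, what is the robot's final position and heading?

Start: (x=11, y=0), facing South
  F3: move forward 2/3 (blocked), now at (x=11, y=2)
  F4: move forward 0/4 (blocked), now at (x=11, y=2)
  L: turn left, now facing East
  L: turn left, now facing North
  F3: move forward 2/3 (blocked), now at (x=11, y=0)
Final: (x=11, y=0), facing North

Answer: Final position: (x=11, y=0), facing North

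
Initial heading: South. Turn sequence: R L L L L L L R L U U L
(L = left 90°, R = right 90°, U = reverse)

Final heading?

Start: South
  R (right (90° clockwise)) -> West
  L (left (90° counter-clockwise)) -> South
  L (left (90° counter-clockwise)) -> East
  L (left (90° counter-clockwise)) -> North
  L (left (90° counter-clockwise)) -> West
  L (left (90° counter-clockwise)) -> South
  L (left (90° counter-clockwise)) -> East
  R (right (90° clockwise)) -> South
  L (left (90° counter-clockwise)) -> East
  U (U-turn (180°)) -> West
  U (U-turn (180°)) -> East
  L (left (90° counter-clockwise)) -> North
Final: North

Answer: Final heading: North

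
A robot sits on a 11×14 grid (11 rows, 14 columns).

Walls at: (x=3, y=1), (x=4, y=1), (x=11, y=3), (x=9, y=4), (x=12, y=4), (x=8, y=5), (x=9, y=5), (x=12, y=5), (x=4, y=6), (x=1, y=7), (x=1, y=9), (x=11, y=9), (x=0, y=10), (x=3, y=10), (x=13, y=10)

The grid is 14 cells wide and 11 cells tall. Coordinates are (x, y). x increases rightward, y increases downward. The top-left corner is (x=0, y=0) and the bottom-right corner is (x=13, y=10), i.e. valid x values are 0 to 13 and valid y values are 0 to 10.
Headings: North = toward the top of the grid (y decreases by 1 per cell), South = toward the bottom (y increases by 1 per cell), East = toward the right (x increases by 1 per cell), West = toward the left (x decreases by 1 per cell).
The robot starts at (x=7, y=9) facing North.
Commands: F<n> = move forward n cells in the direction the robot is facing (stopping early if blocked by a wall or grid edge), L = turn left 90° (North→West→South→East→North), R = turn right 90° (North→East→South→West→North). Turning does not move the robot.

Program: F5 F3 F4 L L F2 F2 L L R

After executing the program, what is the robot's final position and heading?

Start: (x=7, y=9), facing North
  F5: move forward 5, now at (x=7, y=4)
  F3: move forward 3, now at (x=7, y=1)
  F4: move forward 1/4 (blocked), now at (x=7, y=0)
  L: turn left, now facing West
  L: turn left, now facing South
  F2: move forward 2, now at (x=7, y=2)
  F2: move forward 2, now at (x=7, y=4)
  L: turn left, now facing East
  L: turn left, now facing North
  R: turn right, now facing East
Final: (x=7, y=4), facing East

Answer: Final position: (x=7, y=4), facing East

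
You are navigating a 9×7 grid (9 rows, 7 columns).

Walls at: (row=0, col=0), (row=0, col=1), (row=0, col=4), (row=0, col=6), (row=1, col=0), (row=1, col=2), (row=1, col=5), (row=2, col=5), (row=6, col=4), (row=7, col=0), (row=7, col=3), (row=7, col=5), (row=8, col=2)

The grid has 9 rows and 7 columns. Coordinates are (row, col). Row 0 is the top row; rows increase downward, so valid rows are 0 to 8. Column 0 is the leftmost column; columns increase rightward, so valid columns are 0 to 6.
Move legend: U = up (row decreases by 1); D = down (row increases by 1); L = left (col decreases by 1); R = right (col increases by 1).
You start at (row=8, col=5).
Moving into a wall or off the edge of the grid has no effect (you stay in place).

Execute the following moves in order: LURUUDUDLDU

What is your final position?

Start: (row=8, col=5)
  L (left): (row=8, col=5) -> (row=8, col=4)
  U (up): (row=8, col=4) -> (row=7, col=4)
  R (right): blocked, stay at (row=7, col=4)
  U (up): blocked, stay at (row=7, col=4)
  U (up): blocked, stay at (row=7, col=4)
  D (down): (row=7, col=4) -> (row=8, col=4)
  U (up): (row=8, col=4) -> (row=7, col=4)
  D (down): (row=7, col=4) -> (row=8, col=4)
  L (left): (row=8, col=4) -> (row=8, col=3)
  D (down): blocked, stay at (row=8, col=3)
  U (up): blocked, stay at (row=8, col=3)
Final: (row=8, col=3)

Answer: Final position: (row=8, col=3)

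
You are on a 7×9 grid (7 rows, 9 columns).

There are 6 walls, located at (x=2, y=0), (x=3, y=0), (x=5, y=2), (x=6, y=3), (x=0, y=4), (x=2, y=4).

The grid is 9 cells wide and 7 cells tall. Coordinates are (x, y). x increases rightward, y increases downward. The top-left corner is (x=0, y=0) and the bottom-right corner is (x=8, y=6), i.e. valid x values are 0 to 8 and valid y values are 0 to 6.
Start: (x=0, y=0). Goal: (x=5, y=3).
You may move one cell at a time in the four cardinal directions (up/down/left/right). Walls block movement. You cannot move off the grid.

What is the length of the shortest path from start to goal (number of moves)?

BFS from (x=0, y=0) until reaching (x=5, y=3):
  Distance 0: (x=0, y=0)
  Distance 1: (x=1, y=0), (x=0, y=1)
  Distance 2: (x=1, y=1), (x=0, y=2)
  Distance 3: (x=2, y=1), (x=1, y=2), (x=0, y=3)
  Distance 4: (x=3, y=1), (x=2, y=2), (x=1, y=3)
  Distance 5: (x=4, y=1), (x=3, y=2), (x=2, y=3), (x=1, y=4)
  Distance 6: (x=4, y=0), (x=5, y=1), (x=4, y=2), (x=3, y=3), (x=1, y=5)
  Distance 7: (x=5, y=0), (x=6, y=1), (x=4, y=3), (x=3, y=4), (x=0, y=5), (x=2, y=5), (x=1, y=6)
  Distance 8: (x=6, y=0), (x=7, y=1), (x=6, y=2), (x=5, y=3), (x=4, y=4), (x=3, y=5), (x=0, y=6), (x=2, y=6)  <- goal reached here
One shortest path (8 moves): (x=0, y=0) -> (x=1, y=0) -> (x=1, y=1) -> (x=2, y=1) -> (x=3, y=1) -> (x=4, y=1) -> (x=4, y=2) -> (x=4, y=3) -> (x=5, y=3)

Answer: Shortest path length: 8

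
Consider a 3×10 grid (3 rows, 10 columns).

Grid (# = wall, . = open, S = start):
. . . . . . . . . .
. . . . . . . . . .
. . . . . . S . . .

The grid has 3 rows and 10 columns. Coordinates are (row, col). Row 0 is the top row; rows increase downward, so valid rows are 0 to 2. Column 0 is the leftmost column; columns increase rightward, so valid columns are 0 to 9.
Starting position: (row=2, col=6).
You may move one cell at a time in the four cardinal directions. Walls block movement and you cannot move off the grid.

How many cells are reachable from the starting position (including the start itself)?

Answer: Reachable cells: 30

Derivation:
BFS flood-fill from (row=2, col=6):
  Distance 0: (row=2, col=6)
  Distance 1: (row=1, col=6), (row=2, col=5), (row=2, col=7)
  Distance 2: (row=0, col=6), (row=1, col=5), (row=1, col=7), (row=2, col=4), (row=2, col=8)
  Distance 3: (row=0, col=5), (row=0, col=7), (row=1, col=4), (row=1, col=8), (row=2, col=3), (row=2, col=9)
  Distance 4: (row=0, col=4), (row=0, col=8), (row=1, col=3), (row=1, col=9), (row=2, col=2)
  Distance 5: (row=0, col=3), (row=0, col=9), (row=1, col=2), (row=2, col=1)
  Distance 6: (row=0, col=2), (row=1, col=1), (row=2, col=0)
  Distance 7: (row=0, col=1), (row=1, col=0)
  Distance 8: (row=0, col=0)
Total reachable: 30 (grid has 30 open cells total)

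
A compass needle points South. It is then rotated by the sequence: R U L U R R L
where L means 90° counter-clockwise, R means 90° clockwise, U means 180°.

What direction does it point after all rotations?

Start: South
  R (right (90° clockwise)) -> West
  U (U-turn (180°)) -> East
  L (left (90° counter-clockwise)) -> North
  U (U-turn (180°)) -> South
  R (right (90° clockwise)) -> West
  R (right (90° clockwise)) -> North
  L (left (90° counter-clockwise)) -> West
Final: West

Answer: Final heading: West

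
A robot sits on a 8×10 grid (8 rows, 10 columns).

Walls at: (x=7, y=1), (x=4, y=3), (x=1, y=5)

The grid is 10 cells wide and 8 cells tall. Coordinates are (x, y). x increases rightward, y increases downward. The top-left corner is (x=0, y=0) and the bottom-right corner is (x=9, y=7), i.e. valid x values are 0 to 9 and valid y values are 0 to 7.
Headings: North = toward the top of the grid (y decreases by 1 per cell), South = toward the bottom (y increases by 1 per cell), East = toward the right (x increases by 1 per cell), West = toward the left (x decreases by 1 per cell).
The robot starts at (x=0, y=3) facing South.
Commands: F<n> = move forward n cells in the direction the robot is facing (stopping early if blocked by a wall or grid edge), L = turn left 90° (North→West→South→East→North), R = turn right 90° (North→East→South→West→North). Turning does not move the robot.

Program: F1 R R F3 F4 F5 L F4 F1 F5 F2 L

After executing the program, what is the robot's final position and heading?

Start: (x=0, y=3), facing South
  F1: move forward 1, now at (x=0, y=4)
  R: turn right, now facing West
  R: turn right, now facing North
  F3: move forward 3, now at (x=0, y=1)
  F4: move forward 1/4 (blocked), now at (x=0, y=0)
  F5: move forward 0/5 (blocked), now at (x=0, y=0)
  L: turn left, now facing West
  F4: move forward 0/4 (blocked), now at (x=0, y=0)
  F1: move forward 0/1 (blocked), now at (x=0, y=0)
  F5: move forward 0/5 (blocked), now at (x=0, y=0)
  F2: move forward 0/2 (blocked), now at (x=0, y=0)
  L: turn left, now facing South
Final: (x=0, y=0), facing South

Answer: Final position: (x=0, y=0), facing South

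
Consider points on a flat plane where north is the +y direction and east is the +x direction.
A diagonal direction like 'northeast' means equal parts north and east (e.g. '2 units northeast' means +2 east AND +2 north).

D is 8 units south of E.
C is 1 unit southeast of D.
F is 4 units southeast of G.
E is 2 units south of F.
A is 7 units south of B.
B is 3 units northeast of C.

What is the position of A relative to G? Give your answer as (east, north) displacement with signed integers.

Answer: A is at (east=8, north=-19) relative to G.

Derivation:
Place G at the origin (east=0, north=0).
  F is 4 units southeast of G: delta (east=+4, north=-4); F at (east=4, north=-4).
  E is 2 units south of F: delta (east=+0, north=-2); E at (east=4, north=-6).
  D is 8 units south of E: delta (east=+0, north=-8); D at (east=4, north=-14).
  C is 1 unit southeast of D: delta (east=+1, north=-1); C at (east=5, north=-15).
  B is 3 units northeast of C: delta (east=+3, north=+3); B at (east=8, north=-12).
  A is 7 units south of B: delta (east=+0, north=-7); A at (east=8, north=-19).
Therefore A relative to G: (east=8, north=-19).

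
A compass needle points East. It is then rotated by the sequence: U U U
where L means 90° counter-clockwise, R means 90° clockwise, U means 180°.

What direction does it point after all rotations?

Answer: Final heading: West

Derivation:
Start: East
  U (U-turn (180°)) -> West
  U (U-turn (180°)) -> East
  U (U-turn (180°)) -> West
Final: West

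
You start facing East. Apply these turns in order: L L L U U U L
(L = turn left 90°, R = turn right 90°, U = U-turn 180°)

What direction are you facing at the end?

Answer: Final heading: West

Derivation:
Start: East
  L (left (90° counter-clockwise)) -> North
  L (left (90° counter-clockwise)) -> West
  L (left (90° counter-clockwise)) -> South
  U (U-turn (180°)) -> North
  U (U-turn (180°)) -> South
  U (U-turn (180°)) -> North
  L (left (90° counter-clockwise)) -> West
Final: West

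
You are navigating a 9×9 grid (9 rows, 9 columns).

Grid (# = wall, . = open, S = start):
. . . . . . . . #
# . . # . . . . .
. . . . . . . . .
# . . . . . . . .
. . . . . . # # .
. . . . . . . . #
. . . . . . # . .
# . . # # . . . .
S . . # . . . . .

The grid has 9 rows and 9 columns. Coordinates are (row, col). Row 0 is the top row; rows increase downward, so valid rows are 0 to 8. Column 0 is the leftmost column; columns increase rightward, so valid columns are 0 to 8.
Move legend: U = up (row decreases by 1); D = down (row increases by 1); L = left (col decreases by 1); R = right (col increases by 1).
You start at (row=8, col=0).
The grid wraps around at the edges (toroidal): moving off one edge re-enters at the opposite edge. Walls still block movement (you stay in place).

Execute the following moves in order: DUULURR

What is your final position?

Answer: Final position: (row=7, col=8)

Derivation:
Start: (row=8, col=0)
  D (down): (row=8, col=0) -> (row=0, col=0)
  U (up): (row=0, col=0) -> (row=8, col=0)
  U (up): blocked, stay at (row=8, col=0)
  L (left): (row=8, col=0) -> (row=8, col=8)
  U (up): (row=8, col=8) -> (row=7, col=8)
  R (right): blocked, stay at (row=7, col=8)
  R (right): blocked, stay at (row=7, col=8)
Final: (row=7, col=8)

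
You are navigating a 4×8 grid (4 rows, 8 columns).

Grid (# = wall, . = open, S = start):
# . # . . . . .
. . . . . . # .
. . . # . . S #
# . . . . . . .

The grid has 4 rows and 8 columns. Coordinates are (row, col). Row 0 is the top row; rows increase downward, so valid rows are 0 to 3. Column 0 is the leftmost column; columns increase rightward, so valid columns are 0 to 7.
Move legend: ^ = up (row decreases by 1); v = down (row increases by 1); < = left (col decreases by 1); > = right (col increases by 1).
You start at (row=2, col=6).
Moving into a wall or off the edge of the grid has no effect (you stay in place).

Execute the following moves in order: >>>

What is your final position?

Start: (row=2, col=6)
  [×3]> (right): blocked, stay at (row=2, col=6)
Final: (row=2, col=6)

Answer: Final position: (row=2, col=6)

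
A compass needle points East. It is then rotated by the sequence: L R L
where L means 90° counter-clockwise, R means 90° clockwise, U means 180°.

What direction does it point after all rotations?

Start: East
  L (left (90° counter-clockwise)) -> North
  R (right (90° clockwise)) -> East
  L (left (90° counter-clockwise)) -> North
Final: North

Answer: Final heading: North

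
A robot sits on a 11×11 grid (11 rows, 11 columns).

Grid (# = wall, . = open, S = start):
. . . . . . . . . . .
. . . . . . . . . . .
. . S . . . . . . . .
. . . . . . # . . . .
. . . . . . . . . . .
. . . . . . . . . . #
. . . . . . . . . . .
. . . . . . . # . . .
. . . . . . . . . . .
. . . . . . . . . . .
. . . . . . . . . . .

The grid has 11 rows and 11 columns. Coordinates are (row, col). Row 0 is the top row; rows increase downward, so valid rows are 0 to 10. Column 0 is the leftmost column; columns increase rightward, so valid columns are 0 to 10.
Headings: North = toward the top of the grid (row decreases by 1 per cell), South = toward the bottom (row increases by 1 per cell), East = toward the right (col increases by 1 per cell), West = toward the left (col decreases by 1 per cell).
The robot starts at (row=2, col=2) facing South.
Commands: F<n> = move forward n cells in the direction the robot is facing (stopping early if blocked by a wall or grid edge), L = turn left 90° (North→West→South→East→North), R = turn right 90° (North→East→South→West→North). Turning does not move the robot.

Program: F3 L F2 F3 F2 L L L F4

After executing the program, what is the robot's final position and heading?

Answer: Final position: (row=9, col=9), facing South

Derivation:
Start: (row=2, col=2), facing South
  F3: move forward 3, now at (row=5, col=2)
  L: turn left, now facing East
  F2: move forward 2, now at (row=5, col=4)
  F3: move forward 3, now at (row=5, col=7)
  F2: move forward 2, now at (row=5, col=9)
  L: turn left, now facing North
  L: turn left, now facing West
  L: turn left, now facing South
  F4: move forward 4, now at (row=9, col=9)
Final: (row=9, col=9), facing South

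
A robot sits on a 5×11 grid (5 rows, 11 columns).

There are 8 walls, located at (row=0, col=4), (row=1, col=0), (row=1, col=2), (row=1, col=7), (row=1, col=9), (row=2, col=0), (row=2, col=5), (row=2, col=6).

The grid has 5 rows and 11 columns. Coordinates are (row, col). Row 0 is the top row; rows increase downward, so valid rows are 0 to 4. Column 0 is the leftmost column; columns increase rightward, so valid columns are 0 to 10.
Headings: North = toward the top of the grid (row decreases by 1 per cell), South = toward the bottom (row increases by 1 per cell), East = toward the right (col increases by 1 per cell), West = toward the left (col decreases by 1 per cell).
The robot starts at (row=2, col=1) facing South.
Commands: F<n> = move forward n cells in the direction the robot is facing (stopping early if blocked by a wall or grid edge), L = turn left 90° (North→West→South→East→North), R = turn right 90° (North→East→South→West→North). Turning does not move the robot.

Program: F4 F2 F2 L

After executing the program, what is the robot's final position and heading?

Answer: Final position: (row=4, col=1), facing East

Derivation:
Start: (row=2, col=1), facing South
  F4: move forward 2/4 (blocked), now at (row=4, col=1)
  F2: move forward 0/2 (blocked), now at (row=4, col=1)
  F2: move forward 0/2 (blocked), now at (row=4, col=1)
  L: turn left, now facing East
Final: (row=4, col=1), facing East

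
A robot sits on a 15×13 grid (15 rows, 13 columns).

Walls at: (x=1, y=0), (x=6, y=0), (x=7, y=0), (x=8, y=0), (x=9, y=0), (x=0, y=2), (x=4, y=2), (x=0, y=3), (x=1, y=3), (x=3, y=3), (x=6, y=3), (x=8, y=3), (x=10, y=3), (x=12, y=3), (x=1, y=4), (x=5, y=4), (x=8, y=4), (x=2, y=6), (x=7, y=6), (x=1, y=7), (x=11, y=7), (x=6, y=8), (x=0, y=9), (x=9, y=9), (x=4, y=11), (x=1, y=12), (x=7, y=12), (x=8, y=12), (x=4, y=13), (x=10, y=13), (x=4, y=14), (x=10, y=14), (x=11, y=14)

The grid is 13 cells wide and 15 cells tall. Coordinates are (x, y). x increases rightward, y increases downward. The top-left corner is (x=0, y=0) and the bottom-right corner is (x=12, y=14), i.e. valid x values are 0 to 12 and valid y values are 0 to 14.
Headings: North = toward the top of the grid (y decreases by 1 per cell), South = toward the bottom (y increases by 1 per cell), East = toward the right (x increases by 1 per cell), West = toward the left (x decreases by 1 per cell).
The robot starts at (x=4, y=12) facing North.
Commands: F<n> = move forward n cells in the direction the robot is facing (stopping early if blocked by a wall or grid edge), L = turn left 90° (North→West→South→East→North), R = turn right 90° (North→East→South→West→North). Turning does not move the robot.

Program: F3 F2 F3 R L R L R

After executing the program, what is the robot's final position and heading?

Answer: Final position: (x=4, y=12), facing East

Derivation:
Start: (x=4, y=12), facing North
  F3: move forward 0/3 (blocked), now at (x=4, y=12)
  F2: move forward 0/2 (blocked), now at (x=4, y=12)
  F3: move forward 0/3 (blocked), now at (x=4, y=12)
  R: turn right, now facing East
  L: turn left, now facing North
  R: turn right, now facing East
  L: turn left, now facing North
  R: turn right, now facing East
Final: (x=4, y=12), facing East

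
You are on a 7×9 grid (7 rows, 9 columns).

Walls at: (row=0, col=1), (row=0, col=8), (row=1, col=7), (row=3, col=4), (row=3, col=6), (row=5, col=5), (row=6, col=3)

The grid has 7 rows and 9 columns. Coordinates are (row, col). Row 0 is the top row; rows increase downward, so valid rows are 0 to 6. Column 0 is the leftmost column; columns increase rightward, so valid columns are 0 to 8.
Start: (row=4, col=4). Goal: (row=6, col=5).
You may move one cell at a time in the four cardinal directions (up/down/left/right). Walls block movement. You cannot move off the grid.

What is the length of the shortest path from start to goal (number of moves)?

Answer: Shortest path length: 3

Derivation:
BFS from (row=4, col=4) until reaching (row=6, col=5):
  Distance 0: (row=4, col=4)
  Distance 1: (row=4, col=3), (row=4, col=5), (row=5, col=4)
  Distance 2: (row=3, col=3), (row=3, col=5), (row=4, col=2), (row=4, col=6), (row=5, col=3), (row=6, col=4)
  Distance 3: (row=2, col=3), (row=2, col=5), (row=3, col=2), (row=4, col=1), (row=4, col=7), (row=5, col=2), (row=5, col=6), (row=6, col=5)  <- goal reached here
One shortest path (3 moves): (row=4, col=4) -> (row=5, col=4) -> (row=6, col=4) -> (row=6, col=5)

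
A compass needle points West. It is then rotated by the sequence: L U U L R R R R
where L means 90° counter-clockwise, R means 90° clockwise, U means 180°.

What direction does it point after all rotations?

Start: West
  L (left (90° counter-clockwise)) -> South
  U (U-turn (180°)) -> North
  U (U-turn (180°)) -> South
  L (left (90° counter-clockwise)) -> East
  R (right (90° clockwise)) -> South
  R (right (90° clockwise)) -> West
  R (right (90° clockwise)) -> North
  R (right (90° clockwise)) -> East
Final: East

Answer: Final heading: East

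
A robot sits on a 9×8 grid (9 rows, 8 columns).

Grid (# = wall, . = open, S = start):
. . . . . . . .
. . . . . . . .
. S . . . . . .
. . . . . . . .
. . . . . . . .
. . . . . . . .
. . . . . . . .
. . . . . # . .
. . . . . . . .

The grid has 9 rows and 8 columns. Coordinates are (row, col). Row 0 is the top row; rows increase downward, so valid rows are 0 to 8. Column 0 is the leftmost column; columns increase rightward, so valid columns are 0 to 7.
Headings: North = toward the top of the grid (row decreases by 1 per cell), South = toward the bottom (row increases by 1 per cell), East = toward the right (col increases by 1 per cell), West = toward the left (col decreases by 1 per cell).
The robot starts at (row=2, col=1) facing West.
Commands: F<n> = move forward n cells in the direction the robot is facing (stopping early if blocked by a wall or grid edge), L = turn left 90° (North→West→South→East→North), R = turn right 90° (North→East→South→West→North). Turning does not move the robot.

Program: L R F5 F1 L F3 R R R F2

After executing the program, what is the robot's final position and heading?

Answer: Final position: (row=5, col=2), facing East

Derivation:
Start: (row=2, col=1), facing West
  L: turn left, now facing South
  R: turn right, now facing West
  F5: move forward 1/5 (blocked), now at (row=2, col=0)
  F1: move forward 0/1 (blocked), now at (row=2, col=0)
  L: turn left, now facing South
  F3: move forward 3, now at (row=5, col=0)
  R: turn right, now facing West
  R: turn right, now facing North
  R: turn right, now facing East
  F2: move forward 2, now at (row=5, col=2)
Final: (row=5, col=2), facing East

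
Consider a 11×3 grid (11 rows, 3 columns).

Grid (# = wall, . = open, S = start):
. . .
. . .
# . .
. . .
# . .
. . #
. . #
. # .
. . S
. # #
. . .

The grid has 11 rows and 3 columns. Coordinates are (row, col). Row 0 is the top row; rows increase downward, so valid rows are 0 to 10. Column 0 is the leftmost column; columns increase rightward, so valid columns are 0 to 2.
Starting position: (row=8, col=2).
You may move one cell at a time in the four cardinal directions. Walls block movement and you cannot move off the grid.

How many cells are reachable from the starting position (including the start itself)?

Answer: Reachable cells: 26

Derivation:
BFS flood-fill from (row=8, col=2):
  Distance 0: (row=8, col=2)
  Distance 1: (row=7, col=2), (row=8, col=1)
  Distance 2: (row=8, col=0)
  Distance 3: (row=7, col=0), (row=9, col=0)
  Distance 4: (row=6, col=0), (row=10, col=0)
  Distance 5: (row=5, col=0), (row=6, col=1), (row=10, col=1)
  Distance 6: (row=5, col=1), (row=10, col=2)
  Distance 7: (row=4, col=1)
  Distance 8: (row=3, col=1), (row=4, col=2)
  Distance 9: (row=2, col=1), (row=3, col=0), (row=3, col=2)
  Distance 10: (row=1, col=1), (row=2, col=2)
  Distance 11: (row=0, col=1), (row=1, col=0), (row=1, col=2)
  Distance 12: (row=0, col=0), (row=0, col=2)
Total reachable: 26 (grid has 26 open cells total)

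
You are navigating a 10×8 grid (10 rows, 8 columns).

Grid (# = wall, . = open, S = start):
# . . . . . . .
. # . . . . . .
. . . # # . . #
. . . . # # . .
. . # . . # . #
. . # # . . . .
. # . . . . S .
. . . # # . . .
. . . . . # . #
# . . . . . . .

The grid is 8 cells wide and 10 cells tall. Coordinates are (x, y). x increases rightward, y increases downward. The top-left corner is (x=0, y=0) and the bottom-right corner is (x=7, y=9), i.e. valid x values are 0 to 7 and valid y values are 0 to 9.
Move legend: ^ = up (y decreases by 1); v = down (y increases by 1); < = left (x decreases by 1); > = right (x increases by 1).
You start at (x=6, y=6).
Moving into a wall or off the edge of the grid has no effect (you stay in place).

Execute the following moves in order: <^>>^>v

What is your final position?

Answer: Final position: (x=7, y=6)

Derivation:
Start: (x=6, y=6)
  < (left): (x=6, y=6) -> (x=5, y=6)
  ^ (up): (x=5, y=6) -> (x=5, y=5)
  > (right): (x=5, y=5) -> (x=6, y=5)
  > (right): (x=6, y=5) -> (x=7, y=5)
  ^ (up): blocked, stay at (x=7, y=5)
  > (right): blocked, stay at (x=7, y=5)
  v (down): (x=7, y=5) -> (x=7, y=6)
Final: (x=7, y=6)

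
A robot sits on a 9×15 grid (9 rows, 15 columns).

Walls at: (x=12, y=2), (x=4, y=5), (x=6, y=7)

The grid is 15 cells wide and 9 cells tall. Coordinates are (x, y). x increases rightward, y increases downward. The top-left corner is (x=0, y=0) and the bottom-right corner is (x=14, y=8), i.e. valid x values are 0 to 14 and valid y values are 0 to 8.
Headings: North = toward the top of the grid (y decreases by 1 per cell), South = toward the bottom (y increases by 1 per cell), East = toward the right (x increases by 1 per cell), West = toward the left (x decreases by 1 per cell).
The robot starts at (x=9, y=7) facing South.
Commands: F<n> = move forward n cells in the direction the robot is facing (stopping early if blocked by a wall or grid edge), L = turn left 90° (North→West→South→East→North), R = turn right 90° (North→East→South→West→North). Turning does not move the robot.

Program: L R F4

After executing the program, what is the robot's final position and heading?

Start: (x=9, y=7), facing South
  L: turn left, now facing East
  R: turn right, now facing South
  F4: move forward 1/4 (blocked), now at (x=9, y=8)
Final: (x=9, y=8), facing South

Answer: Final position: (x=9, y=8), facing South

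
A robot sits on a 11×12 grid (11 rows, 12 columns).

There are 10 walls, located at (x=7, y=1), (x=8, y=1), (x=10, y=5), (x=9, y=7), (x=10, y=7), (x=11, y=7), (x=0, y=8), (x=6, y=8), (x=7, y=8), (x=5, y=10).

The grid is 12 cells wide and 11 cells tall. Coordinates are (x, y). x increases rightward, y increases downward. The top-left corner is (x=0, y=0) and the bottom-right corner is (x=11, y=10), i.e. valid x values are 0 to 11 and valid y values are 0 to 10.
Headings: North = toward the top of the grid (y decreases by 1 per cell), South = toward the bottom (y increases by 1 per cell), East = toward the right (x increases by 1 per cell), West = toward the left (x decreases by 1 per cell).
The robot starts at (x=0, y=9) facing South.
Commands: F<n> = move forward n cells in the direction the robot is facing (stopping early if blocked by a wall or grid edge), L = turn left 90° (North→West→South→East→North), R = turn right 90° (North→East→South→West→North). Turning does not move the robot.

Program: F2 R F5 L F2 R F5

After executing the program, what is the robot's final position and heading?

Start: (x=0, y=9), facing South
  F2: move forward 1/2 (blocked), now at (x=0, y=10)
  R: turn right, now facing West
  F5: move forward 0/5 (blocked), now at (x=0, y=10)
  L: turn left, now facing South
  F2: move forward 0/2 (blocked), now at (x=0, y=10)
  R: turn right, now facing West
  F5: move forward 0/5 (blocked), now at (x=0, y=10)
Final: (x=0, y=10), facing West

Answer: Final position: (x=0, y=10), facing West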